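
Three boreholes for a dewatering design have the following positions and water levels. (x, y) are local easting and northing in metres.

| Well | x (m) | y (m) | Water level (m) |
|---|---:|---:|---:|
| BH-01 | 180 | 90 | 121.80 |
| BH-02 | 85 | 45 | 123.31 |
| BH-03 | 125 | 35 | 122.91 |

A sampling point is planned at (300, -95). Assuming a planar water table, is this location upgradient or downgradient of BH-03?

downgradient

With h = a·x + b·y + c and BH-01 as origin, the differences give:
  (-95)·a + (-45)·b = +1.51
  (-55)·a + (-55)·b = +1.11
Eliminate b (×(-55) and ×(-45), subtract): 2750·a = -33.100 → a = ∂h/∂x = -0.01204
Back-substitute: b = ∂h/∂y = -0.008145.
Head at (300, -95) = 121.80 + (-0.01204)·(120) + (-0.008145)·(-185) = 121.86 m.
That is lower than the 122.91 m at BH-03, so the point is downgradient.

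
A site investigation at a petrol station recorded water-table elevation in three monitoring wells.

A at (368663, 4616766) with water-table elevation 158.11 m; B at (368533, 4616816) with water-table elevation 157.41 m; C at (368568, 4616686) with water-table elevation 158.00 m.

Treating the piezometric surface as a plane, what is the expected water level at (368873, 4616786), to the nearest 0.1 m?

Taking A as reference: B−A = (-130, 50, -0.70); C−A = (-95, -80, -0.11).
Determinant of the coordinate differences = (-130)·(-80) − (-95)·50 = 15150.
∂h/∂x = [(-0.70)·(-80) − (-0.11)·50] / 15150 = +0.004059
∂h/∂y = [(-130)·(-0.11) − (-95)·(-0.70)] / 15150 = -0.003446
h(368873, 4616786) = 158.11 + (+0.004059)·(210) + (-0.003446)·(20) = 158.11 +0.852 -0.069 = 158.894 m.

158.9 m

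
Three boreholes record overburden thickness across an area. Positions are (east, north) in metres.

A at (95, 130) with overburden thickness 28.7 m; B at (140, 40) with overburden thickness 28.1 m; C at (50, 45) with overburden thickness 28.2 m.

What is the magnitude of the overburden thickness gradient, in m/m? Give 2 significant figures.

Three-point gradient (reference A): Δ to B = (45, -90, -0.6), Δ to C = (-45, -85, -0.5).
∂d/∂x = -0.0007619, ∂d/∂y = +0.006286 (det = -7875).
|∇f| = √(-0.0007619² + 0.006286²) = 0.006332 m/m

0.0063 m/m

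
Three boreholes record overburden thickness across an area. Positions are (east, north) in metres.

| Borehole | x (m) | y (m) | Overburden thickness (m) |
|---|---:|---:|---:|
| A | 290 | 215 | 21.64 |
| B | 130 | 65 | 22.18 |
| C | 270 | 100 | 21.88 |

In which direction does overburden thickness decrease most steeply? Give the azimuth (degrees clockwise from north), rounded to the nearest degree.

Taking A as reference: B−A = (-160, -150, +0.54); C−A = (-20, -115, +0.24).
Solve a·Δx + b·Δy = Δd: det = (-160)·(-115) − (-20)·(-150) = 15400.
∂d/∂x = [(+0.54)·(-115) − (+0.24)·(-150)] / 15400 = -0.001695
∂d/∂y = [(-160)·(+0.24) − (-20)·(+0.54)] / 15400 = -0.001792
Steepest decrease is along −∇f: components (+0.001695 E, +0.001792 N).
Azimuth = atan2(+0.001695, +0.001792) = 43.4° ≈ 043°.

043°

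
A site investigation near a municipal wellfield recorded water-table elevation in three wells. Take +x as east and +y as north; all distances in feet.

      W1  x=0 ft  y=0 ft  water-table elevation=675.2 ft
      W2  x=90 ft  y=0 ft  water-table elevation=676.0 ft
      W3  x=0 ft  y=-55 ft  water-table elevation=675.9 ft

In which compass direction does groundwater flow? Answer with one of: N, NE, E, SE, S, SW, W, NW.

∂h/∂x = (676.0 − 675.2) / (90 − 0) = +0.008889
∂h/∂y = (675.9 − 675.2) / (-55 − 0) = -0.01273
Flow = −∇h = (-0.008889 east, +0.01273 north), which points northwest.

NW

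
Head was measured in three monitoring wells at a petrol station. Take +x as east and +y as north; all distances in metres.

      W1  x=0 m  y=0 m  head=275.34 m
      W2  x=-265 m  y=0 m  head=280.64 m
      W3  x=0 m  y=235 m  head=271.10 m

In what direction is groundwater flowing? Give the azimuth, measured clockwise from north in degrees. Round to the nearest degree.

∂h/∂x = (280.64 − 275.34) / (-265 − 0) = -0.02000
∂h/∂y = (271.10 − 275.34) / (235 − 0) = -0.01804
Flow direction (−∇h) has components (+0.02000 E, +0.01804 N).
Azimuth = atan2(E, N) = atan2(+0.02000, +0.01804) = 47.9° ≈ 048°.

048°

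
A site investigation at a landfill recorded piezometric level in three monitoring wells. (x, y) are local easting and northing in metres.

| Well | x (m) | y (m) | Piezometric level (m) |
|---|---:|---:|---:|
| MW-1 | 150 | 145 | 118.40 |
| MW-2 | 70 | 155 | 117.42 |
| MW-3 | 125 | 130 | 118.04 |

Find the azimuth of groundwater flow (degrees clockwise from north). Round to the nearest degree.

Three-point gradient (reference MW-1): Δ to MW-2 = (-80, 10, -0.98), Δ to MW-3 = (-25, -15, -0.36).
∂h/∂x = +0.01262, ∂h/∂y = +0.002966 (det = 1450).
Flow direction (−∇h) has components (-0.01262 E, -0.002966 N).
Azimuth = atan2(E, N) = atan2(-0.01262, -0.002966) = 256.8° ≈ 257°.

257°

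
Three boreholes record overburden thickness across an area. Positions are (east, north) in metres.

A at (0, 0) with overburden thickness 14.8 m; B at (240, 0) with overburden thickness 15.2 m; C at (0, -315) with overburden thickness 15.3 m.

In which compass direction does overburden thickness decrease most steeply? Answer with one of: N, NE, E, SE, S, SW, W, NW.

∂d/∂x = (15.2 − 14.8) / (240 − 0) = +0.001667
∂d/∂y = (15.3 − 14.8) / (-315 − 0) = -0.001587
Steepest decrease is along −∇f = (-0.001667 E, +0.001587 N) → northwest.

NW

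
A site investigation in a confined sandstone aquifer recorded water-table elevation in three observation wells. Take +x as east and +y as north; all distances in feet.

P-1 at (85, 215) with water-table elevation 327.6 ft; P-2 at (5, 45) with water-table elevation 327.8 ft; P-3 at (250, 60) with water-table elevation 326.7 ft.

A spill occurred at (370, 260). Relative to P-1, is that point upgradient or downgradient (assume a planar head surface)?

downgradient

With h = a·x + b·y + c and P-1 as origin, the differences give:
  (-80)·a + (-170)·b = +0.2
  165·a + (-155)·b = -0.9
Eliminate b (×(-155) and ×(-170), subtract): 40450·a = -184.00 → a = ∂h/∂x = -0.004549
Back-substitute: b = ∂h/∂y = +0.0009642.
Head at (370, 260) = 327.6 + (-0.004549)·(285) + (+0.0009642)·(45) = 326.35 ft.
That is lower than the 327.6 ft at P-1, so the point is downgradient.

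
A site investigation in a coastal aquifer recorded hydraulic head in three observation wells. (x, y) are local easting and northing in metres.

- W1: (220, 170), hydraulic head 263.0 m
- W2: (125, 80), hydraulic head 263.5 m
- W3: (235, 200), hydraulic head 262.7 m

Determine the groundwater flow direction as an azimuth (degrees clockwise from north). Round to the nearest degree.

Differences from W1: to W2 (Δx, Δy, Δh) = (-95, -90, +0.5); to W3 = (15, 30, -0.3).
Solve a·Δx + b·Δy = Δh: det = (-95)·30 − 15·(-90) = -1500.
∂h/∂x = [(+0.5)·30 − (-0.3)·(-90)] / -1500 = +0.008000
∂h/∂y = [(-95)·(-0.3) − 15·(+0.5)] / -1500 = -0.01400
Flow direction (−∇h) has components (-0.008000 E, +0.01400 N).
Azimuth = atan2(E, N) = atan2(-0.008000, +0.01400) = 330.3° ≈ 330°.

330°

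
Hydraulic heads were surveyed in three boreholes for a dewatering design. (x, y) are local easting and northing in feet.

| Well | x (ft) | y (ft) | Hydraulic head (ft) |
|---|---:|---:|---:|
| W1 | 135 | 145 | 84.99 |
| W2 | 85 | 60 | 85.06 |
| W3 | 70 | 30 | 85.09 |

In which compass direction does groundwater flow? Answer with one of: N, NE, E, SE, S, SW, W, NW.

NW

Differences from W1: to W2 (Δx, Δy, Δh) = (-50, -85, +0.07); to W3 = (-65, -115, +0.10).
Determinant of the coordinate differences = (-50)·(-115) − (-65)·(-85) = 225.
∂h/∂x = [(+0.07)·(-115) − (+0.10)·(-85)] / 225 = +0.002000
∂h/∂y = [(-50)·(+0.10) − (-65)·(+0.07)] / 225 = -0.002000
Flow = −∇h = (-0.002000 east, +0.002000 north), which points northwest.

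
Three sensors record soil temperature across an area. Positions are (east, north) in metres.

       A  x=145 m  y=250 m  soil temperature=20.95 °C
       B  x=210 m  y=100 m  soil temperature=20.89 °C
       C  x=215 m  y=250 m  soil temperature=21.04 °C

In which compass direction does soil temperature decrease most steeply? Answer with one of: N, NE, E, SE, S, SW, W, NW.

Three-point gradient (reference A): Δ to B = (65, -150, -0.06), Δ to C = (70, 0, +0.09).
∂T/∂x = +0.001286, ∂T/∂y = +0.0009571 (det = 10500).
Steepest decrease is along −∇f = (-0.001286 E, -0.0009571 N) → southwest.

SW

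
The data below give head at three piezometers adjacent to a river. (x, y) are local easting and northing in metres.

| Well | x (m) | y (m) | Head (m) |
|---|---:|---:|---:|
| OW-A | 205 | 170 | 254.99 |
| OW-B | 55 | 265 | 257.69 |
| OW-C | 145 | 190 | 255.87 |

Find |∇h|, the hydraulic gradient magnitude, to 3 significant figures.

Three-point gradient (reference OW-A): Δ to OW-B = (-150, 95, +2.70), Δ to OW-C = (-60, 20, +0.88).
∂h/∂x = -0.01096, ∂h/∂y = +0.01111 (det = 2700).
|∇h| = √(-0.01096² + 0.01111²) = 0.01561

0.0156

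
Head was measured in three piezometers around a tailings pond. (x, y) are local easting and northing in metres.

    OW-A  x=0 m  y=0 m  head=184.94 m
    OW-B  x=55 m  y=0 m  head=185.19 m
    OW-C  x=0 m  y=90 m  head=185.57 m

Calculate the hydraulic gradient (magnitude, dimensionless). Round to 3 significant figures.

∂h/∂x = (185.19 − 184.94) / (55 − 0) = +0.004545
∂h/∂y = (185.57 − 184.94) / (90 − 0) = +0.007000
|∇h| = √(0.004545² + 0.007000²) = 0.008346

0.00835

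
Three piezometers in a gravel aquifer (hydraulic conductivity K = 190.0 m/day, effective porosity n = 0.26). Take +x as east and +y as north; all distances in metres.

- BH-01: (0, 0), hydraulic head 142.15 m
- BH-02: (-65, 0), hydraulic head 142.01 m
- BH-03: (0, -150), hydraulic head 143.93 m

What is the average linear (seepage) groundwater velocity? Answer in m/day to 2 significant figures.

∂h/∂x = (142.01 − 142.15) / (-65 − 0) = +0.002154
∂h/∂y = (143.93 − 142.15) / (-150 − 0) = -0.01187
|∇h| = √(0.002154² + -0.01187²) = 0.01206
Seepage velocity v = K·i/n = 190.0 × 0.01206 / 0.26 = 8.813 m/day.

8.8 m/day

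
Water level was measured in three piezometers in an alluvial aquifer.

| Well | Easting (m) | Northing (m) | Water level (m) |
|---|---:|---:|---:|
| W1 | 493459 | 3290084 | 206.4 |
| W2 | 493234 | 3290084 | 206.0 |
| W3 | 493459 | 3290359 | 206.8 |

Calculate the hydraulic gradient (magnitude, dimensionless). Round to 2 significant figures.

0.0023

∂h/∂x = (206.0 − 206.4) / (493234 − 493459) = +0.001778
∂h/∂y = (206.8 − 206.4) / (3290359 − 3290084) = +0.001455
|∇h| = √(0.001778² + 0.001455²) = 0.002297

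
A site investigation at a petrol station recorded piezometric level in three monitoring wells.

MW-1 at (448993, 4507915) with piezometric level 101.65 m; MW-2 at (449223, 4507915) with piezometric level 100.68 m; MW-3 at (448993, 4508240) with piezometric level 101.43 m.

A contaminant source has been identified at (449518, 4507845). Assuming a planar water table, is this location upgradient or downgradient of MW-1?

downgradient

∂h/∂x = (100.68 − 101.65) / (449223 − 448993) = -0.004217
∂h/∂y = (101.43 − 101.65) / (4508240 − 4507915) = -0.0006769
Head at (449518, 4507845) = 101.65 + (-0.004217)·(525) + (-0.0006769)·(-70) = 99.48 m.
That is lower than the 101.65 m at MW-1, so the point is downgradient.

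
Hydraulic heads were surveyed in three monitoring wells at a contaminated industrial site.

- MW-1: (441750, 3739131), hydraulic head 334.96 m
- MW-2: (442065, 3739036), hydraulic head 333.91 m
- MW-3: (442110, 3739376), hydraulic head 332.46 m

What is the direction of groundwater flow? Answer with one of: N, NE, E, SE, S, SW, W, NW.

NE

Taking MW-1 as reference: MW-2−MW-1 = (315, -95, -1.05); MW-3−MW-1 = (360, 245, -2.50).
Solve a·Δx + b·Δy = Δh: det = 315·245 − 360·(-95) = 111375.
∂h/∂x = [(-1.05)·245 − (-2.50)·(-95)] / 111375 = -0.004442
∂h/∂y = [315·(-2.50) − 360·(-1.05)] / 111375 = -0.003677
Flow = −∇h = (+0.004442 east, +0.003677 north), which points northeast.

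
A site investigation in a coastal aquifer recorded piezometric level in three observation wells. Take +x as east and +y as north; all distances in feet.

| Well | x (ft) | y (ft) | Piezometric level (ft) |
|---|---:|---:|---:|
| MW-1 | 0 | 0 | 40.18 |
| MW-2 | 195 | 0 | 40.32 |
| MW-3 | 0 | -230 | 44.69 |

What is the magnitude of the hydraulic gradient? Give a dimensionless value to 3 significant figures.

∂h/∂x = (40.32 − 40.18) / (195 − 0) = +0.0007179
∂h/∂y = (44.69 − 40.18) / (-230 − 0) = -0.01961
|∇h| = √(0.0007179² + -0.01961²) = 0.01962

0.0196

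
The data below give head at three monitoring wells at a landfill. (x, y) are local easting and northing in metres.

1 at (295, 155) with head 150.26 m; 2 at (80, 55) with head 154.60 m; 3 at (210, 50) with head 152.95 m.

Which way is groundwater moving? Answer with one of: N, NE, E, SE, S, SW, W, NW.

Taking 1 as reference: 2−1 = (-215, -100, +4.34); 3−1 = (-85, -105, +2.69).
Solve a·Δx + b·Δy = Δh: det = (-215)·(-105) − (-85)·(-100) = 14075.
∂h/∂x = [(+4.34)·(-105) − (+2.69)·(-100)] / 14075 = -0.01326
∂h/∂y = [(-215)·(+2.69) − (-85)·(+4.34)] / 14075 = -0.01488
Flow = −∇h = (+0.01326 east, +0.01488 north), which points northeast.

NE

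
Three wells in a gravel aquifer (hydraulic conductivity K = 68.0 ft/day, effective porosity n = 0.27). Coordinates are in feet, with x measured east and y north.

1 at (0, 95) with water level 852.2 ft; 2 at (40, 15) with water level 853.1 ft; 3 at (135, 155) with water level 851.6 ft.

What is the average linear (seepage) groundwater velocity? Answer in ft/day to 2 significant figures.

2.8 ft/day

With h = a·x + b·y + c and 1 as origin, the differences give:
  40·a + (-80)·b = +0.9
  135·a + 60·b = -0.6
Eliminate b (×60 and ×(-80), subtract): 13200·a = 6.00 → a = ∂h/∂x = +0.0004545
Back-substitute: b = ∂h/∂y = -0.01102.
|∇h| = √(0.0004545² + -0.01102²) = 0.01103
Seepage velocity v = K·i/n = 68.0 × 0.01103 / 0.27 = 2.778 ft/day.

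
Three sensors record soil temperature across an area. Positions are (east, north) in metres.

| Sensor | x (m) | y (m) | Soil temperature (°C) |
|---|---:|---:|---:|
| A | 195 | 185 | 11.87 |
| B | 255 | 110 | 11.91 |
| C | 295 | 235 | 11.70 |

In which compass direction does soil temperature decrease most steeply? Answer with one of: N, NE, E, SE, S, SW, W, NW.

NE

Taking A as reference: B−A = (60, -75, +0.04); C−A = (100, 50, -0.17).
Solve a·Δx + b·Δy = ΔT: det = 60·50 − 100·(-75) = 10500.
∂T/∂x = [(+0.04)·50 − (-0.17)·(-75)] / 10500 = -0.001024
∂T/∂y = [60·(-0.17) − 100·(+0.04)] / 10500 = -0.001352
Steepest decrease is along −∇f = (+0.001024 E, +0.001352 N) → northeast.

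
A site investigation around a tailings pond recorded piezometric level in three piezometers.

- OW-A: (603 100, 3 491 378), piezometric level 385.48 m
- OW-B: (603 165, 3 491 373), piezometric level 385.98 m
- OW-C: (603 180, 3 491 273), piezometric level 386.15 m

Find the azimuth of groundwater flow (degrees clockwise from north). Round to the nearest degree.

274°

Differences from OW-A: to OW-B (Δx, Δy, Δh) = (65, -5, +0.50); to OW-C = (80, -105, +0.67).
Determinant of the coordinate differences = 65·(-105) − 80·(-5) = -6425.
∂h/∂x = [(+0.50)·(-105) − (+0.67)·(-5)] / -6425 = +0.007650
∂h/∂y = [65·(+0.67) − 80·(+0.50)] / -6425 = -0.0005525
Flow direction (−∇h) has components (-0.007650 E, +0.0005525 N).
Azimuth = atan2(E, N) = atan2(-0.007650, +0.0005525) = 274.1° ≈ 274°.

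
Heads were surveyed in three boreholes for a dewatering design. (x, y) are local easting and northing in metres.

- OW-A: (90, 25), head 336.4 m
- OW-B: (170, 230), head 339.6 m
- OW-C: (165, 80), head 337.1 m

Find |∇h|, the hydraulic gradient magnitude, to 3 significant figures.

0.0170

Differences from OW-A: to OW-B (Δx, Δy, Δh) = (80, 205, +3.2); to OW-C = (75, 55, +0.7).
Determinant of the coordinate differences = 80·55 − 75·205 = -10975.
∂h/∂x = [(+3.2)·55 − (+0.7)·205] / -10975 = -0.002961
∂h/∂y = [80·(+0.7) − 75·(+3.2)] / -10975 = +0.01677
|∇h| = √(-0.002961² + 0.01677²) = 0.01703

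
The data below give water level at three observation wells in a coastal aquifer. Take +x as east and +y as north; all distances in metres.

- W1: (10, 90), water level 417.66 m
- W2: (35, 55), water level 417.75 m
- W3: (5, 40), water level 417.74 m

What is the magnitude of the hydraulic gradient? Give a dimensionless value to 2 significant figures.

0.0021

Three-point gradient (reference W1): Δ to W2 = (25, -35, +0.09), Δ to W3 = (-5, -50, +0.08).
∂h/∂x = +0.001193, ∂h/∂y = -0.001719 (det = -1425).
|∇h| = √(0.001193² + -0.001719²) = 0.002092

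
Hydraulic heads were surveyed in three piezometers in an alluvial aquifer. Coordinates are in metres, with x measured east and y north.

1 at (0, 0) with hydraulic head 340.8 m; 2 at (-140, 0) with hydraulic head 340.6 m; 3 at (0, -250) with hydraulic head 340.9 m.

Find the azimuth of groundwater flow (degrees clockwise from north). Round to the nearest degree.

286°

∂h/∂x = (340.6 − 340.8) / (-140 − 0) = +0.001429
∂h/∂y = (340.9 − 340.8) / (-250 − 0) = -0.0004000
Flow direction (−∇h) has components (-0.001429 E, +0.0004000 N).
Azimuth = atan2(E, N) = atan2(-0.001429, +0.0004000) = 285.6° ≈ 286°.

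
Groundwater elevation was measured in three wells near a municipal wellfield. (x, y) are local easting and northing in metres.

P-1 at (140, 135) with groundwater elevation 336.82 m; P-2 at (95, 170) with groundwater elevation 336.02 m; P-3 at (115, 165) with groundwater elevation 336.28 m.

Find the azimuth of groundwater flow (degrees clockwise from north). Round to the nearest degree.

Taking P-1 as reference: P-2−P-1 = (-45, 35, -0.80); P-3−P-1 = (-25, 30, -0.54).
Solve a·Δx + b·Δy = Δh: det = (-45)·30 − (-25)·35 = -475.
∂h/∂x = [(-0.80)·30 − (-0.54)·35] / -475 = +0.01074
∂h/∂y = [(-45)·(-0.54) − (-25)·(-0.80)] / -475 = -0.009053
Flow direction (−∇h) has components (-0.01074 E, +0.009053 N).
Azimuth = atan2(E, N) = atan2(-0.01074, +0.009053) = 310.1° ≈ 310°.

310°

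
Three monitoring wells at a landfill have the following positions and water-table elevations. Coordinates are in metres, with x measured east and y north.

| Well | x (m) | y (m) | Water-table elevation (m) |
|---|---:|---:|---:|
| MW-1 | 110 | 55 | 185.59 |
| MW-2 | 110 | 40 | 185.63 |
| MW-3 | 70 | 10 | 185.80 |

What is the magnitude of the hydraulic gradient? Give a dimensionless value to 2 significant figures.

Differences from MW-1: to MW-2 (Δx, Δy, Δh) = (0, -15, +0.04); to MW-3 = (-40, -45, +0.21).
Determinant of the coordinate differences = 0·(-45) − (-40)·(-15) = -600.
∂h/∂x = [(+0.04)·(-45) − (+0.21)·(-15)] / -600 = -0.002250
∂h/∂y = [0·(+0.21) − (-40)·(+0.04)] / -600 = -0.002667
|∇h| = √(-0.002250² + -0.002667²) = 0.003489

0.0035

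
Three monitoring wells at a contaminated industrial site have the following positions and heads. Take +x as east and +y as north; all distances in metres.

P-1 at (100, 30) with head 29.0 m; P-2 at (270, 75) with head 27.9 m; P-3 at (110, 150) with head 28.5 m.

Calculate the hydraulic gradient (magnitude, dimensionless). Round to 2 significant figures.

Taking P-1 as reference: P-2−P-1 = (170, 45, -1.1); P-3−P-1 = (10, 120, -0.5).
Solve a·Δx + b·Δy = Δh: det = 170·120 − 10·45 = 19950.
∂h/∂x = [(-1.1)·120 − (-0.5)·45] / 19950 = -0.005489
∂h/∂y = [170·(-0.5) − 10·(-1.1)] / 19950 = -0.003709
|∇h| = √(-0.005489² + -0.003709²) = 0.006625

0.0066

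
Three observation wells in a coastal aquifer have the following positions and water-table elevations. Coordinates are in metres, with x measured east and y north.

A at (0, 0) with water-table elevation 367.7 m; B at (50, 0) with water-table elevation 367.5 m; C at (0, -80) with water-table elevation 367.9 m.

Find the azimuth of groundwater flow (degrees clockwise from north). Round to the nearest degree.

∂h/∂x = (367.5 − 367.7) / (50 − 0) = -0.004000
∂h/∂y = (367.9 − 367.7) / (-80 − 0) = -0.002500
Flow direction (−∇h) has components (+0.004000 E, +0.002500 N).
Azimuth = atan2(E, N) = atan2(+0.004000, +0.002500) = 58.0° ≈ 058°.

058°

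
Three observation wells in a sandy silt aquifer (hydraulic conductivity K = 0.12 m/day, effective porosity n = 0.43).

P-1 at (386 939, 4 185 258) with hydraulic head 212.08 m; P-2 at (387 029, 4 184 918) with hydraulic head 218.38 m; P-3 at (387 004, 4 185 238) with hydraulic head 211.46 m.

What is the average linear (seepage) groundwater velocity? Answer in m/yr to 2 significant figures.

Differences from P-1: to P-2 (Δx, Δy, Δh) = (90, -340, +6.30); to P-3 = (65, -20, -0.62).
Determinant of the coordinate differences = 90·(-20) − 65·(-340) = 20300.
∂h/∂x = [(+6.30)·(-20) − (-0.62)·(-340)] / 20300 = -0.01659
∂h/∂y = [90·(-0.62) − 65·(+6.30)] / 20300 = -0.02292
|∇h| = √(-0.01659² + -0.02292²) = 0.02829
Seepage velocity v = K·i/n = 0.12 × 0.02829 / 0.43 = 0.007895 m/day = 2.884 m/yr.

2.9 m/yr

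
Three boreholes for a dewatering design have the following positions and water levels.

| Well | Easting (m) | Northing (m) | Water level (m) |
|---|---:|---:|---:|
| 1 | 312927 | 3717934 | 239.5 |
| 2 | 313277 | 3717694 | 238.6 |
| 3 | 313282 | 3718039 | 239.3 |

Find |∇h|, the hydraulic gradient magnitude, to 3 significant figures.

Taking 1 as reference: 2−1 = (350, -240, -0.9); 3−1 = (355, 105, -0.2).
Determinant of the coordinate differences = 350·105 − 355·(-240) = 121950.
∂h/∂x = [(-0.9)·105 − (-0.2)·(-240)] / 121950 = -0.001169
∂h/∂y = [350·(-0.2) − 355·(-0.9)] / 121950 = +0.002046
|∇h| = √(-0.001169² + 0.002046²) = 0.002356

0.00236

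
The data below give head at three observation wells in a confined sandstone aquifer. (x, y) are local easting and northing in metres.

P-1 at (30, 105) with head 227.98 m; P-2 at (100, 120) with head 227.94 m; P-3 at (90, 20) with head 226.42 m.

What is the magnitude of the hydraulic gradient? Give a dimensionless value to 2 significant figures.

0.016

With h = a·x + b·y + c and P-1 as origin, the differences give:
  70·a + 15·b = -0.04
  60·a + (-85)·b = -1.56
Eliminate b (×(-85) and ×15, subtract): -6850·a = 26.800 → a = ∂h/∂x = -0.003912
Back-substitute: b = ∂h/∂y = +0.01559.
|∇h| = √(-0.003912² + 0.01559²) = 0.01607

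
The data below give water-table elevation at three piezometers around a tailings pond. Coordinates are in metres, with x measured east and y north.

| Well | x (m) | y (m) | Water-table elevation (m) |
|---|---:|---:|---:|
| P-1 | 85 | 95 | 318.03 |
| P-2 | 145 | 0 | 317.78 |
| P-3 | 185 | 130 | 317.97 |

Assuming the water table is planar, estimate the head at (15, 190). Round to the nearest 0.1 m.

Differences from P-1: to P-2 (Δx, Δy, Δh) = (60, -95, -0.25); to P-3 = (100, 35, -0.06).
Determinant of the coordinate differences = 60·35 − 100·(-95) = 11600.
∂h/∂x = [(-0.25)·35 − (-0.06)·(-95)] / 11600 = -0.001246
∂h/∂y = [60·(-0.06) − 100·(-0.25)] / 11600 = +0.001845
h(15, 190) = 318.03 + (-0.001246)·(-70) + (+0.001845)·(95) = 318.03 +0.087 +0.175 = 318.292 m.

318.3 m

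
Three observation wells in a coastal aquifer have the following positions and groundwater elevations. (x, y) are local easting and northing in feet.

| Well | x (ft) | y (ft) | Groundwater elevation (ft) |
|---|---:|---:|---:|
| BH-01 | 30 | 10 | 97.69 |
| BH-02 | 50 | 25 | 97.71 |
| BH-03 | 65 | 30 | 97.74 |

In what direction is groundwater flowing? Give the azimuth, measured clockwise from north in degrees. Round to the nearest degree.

With h = a·x + b·y + c and BH-01 as origin, the differences give:
  20·a + 15·b = +0.02
  35·a + 20·b = +0.05
Eliminate b (×20 and ×15, subtract): -125·a = -0.350 → a = ∂h/∂x = +0.002800
Back-substitute: b = ∂h/∂y = -0.002400.
Flow direction (−∇h) has components (-0.002800 E, +0.002400 N).
Azimuth = atan2(E, N) = atan2(-0.002800, +0.002400) = 310.6° ≈ 311°.

311°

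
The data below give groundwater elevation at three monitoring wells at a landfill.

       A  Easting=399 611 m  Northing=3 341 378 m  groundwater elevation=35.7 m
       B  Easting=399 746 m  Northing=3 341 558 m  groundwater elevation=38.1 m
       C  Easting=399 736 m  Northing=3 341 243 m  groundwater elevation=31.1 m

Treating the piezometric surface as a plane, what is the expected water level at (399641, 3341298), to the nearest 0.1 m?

With h = a·x + b·y + c and A as origin, the differences give:
  135·a + 180·b = +2.4
  125·a + (-135)·b = -4.6
Eliminate b (×(-135) and ×180, subtract): -40725·a = 504.00 → a = ∂h/∂x = -0.01238
Back-substitute: b = ∂h/∂y = +0.02262.
h(399641, 3341298) = 35.7 + (-0.01238)·(30) + (+0.02262)·(-80) = 35.7 -0.371 -1.809 = 33.520 m.

33.5 m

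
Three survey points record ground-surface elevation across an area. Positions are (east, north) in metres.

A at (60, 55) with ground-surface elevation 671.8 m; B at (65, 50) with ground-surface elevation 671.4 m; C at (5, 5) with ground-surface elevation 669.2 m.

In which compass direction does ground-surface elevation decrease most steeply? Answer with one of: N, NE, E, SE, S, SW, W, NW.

S

Differences from A: to B (Δx, Δy, Δh) = (5, -5, -0.4); to C = (-55, -50, -2.6).
Solve a·Δx + b·Δy = Δz: det = 5·(-50) − (-55)·(-5) = -525.
∂z/∂x = [(-0.4)·(-50) − (-2.6)·(-5)] / -525 = -0.01333
∂z/∂y = [5·(-2.6) − (-55)·(-0.4)] / -525 = +0.06667
Steepest decrease is along −∇f = (+0.01333 E, -0.06667 N) → south.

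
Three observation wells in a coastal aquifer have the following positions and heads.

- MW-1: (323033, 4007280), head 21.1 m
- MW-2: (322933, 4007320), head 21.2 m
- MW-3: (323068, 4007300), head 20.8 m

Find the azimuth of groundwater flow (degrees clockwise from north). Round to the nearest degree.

Three-point gradient (reference MW-1): Δ to MW-2 = (-100, 40, +0.1), Δ to MW-3 = (35, 20, -0.3).
∂h/∂x = -0.004118, ∂h/∂y = -0.007794 (det = -3400).
Flow direction (−∇h) has components (+0.004118 E, +0.007794 N).
Azimuth = atan2(E, N) = atan2(+0.004118, +0.007794) = 27.8° ≈ 028°.

028°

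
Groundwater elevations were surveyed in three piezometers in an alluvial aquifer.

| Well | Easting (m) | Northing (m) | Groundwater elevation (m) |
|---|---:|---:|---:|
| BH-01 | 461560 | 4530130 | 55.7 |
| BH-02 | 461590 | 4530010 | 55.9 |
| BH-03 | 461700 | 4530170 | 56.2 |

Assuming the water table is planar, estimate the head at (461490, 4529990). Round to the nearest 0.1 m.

Taking BH-01 as reference: BH-02−BH-01 = (30, -120, +0.2); BH-03−BH-01 = (140, 40, +0.5).
Determinant of the coordinate differences = 30·40 − 140·(-120) = 18000.
∂h/∂x = [(+0.2)·40 − (+0.5)·(-120)] / 18000 = +0.003778
∂h/∂y = [30·(+0.5) − 140·(+0.2)] / 18000 = -0.0007222
h(461490, 4529990) = 55.7 + (+0.003778)·(-70) + (-0.0007222)·(-140) = 55.7 -0.264 +0.101 = 55.537 m.

55.5 m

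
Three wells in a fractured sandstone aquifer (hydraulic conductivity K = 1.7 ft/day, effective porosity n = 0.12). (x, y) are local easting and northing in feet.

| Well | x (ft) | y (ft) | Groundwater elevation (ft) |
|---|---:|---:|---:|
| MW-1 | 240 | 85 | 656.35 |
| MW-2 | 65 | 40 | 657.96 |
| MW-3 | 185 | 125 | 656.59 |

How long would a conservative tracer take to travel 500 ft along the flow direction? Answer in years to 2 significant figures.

10 years

With h = a·x + b·y + c and MW-1 as origin, the differences give:
  (-175)·a + (-45)·b = +1.61
  (-55)·a + 40·b = +0.24
Eliminate b (×40 and ×(-45), subtract): -9475·a = 75.200 → a = ∂h/∂x = -0.007937
Back-substitute: b = ∂h/∂y = -0.004913.
|∇h| = √(-0.007937² + -0.004913²) = 0.009335
Seepage velocity v = K·i/n = 1.7 × 0.009335 / 0.12 = 0.1322 ft/day.
t = 500 / 0.1322 = 3782 days = 10.4 years.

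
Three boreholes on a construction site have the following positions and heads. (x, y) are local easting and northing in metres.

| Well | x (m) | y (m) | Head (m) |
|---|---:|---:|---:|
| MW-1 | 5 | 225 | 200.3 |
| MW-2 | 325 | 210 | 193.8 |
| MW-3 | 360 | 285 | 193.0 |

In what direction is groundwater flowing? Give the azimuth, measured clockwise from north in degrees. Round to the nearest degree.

Three-point gradient (reference MW-1): Δ to MW-2 = (320, -15, -6.5), Δ to MW-3 = (355, 60, -7.3).
∂h/∂x = -0.02037, ∂h/∂y = -0.001162 (det = 24525).
Flow direction (−∇h) has components (+0.02037 E, +0.001162 N).
Azimuth = atan2(E, N) = atan2(+0.02037, +0.001162) = 86.7° ≈ 087°.

087°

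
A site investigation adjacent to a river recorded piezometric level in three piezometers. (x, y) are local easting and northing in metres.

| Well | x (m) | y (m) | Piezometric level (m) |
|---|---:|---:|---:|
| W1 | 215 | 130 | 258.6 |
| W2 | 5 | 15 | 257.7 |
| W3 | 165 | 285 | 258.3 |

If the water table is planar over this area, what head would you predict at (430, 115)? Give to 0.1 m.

Three-point gradient (reference W1): Δ to W2 = (-210, -115, -0.9), Δ to W3 = (-50, 155, -0.3).
∂h/∂x = +0.004543, ∂h/∂y = -0.0004700 (det = -38300).
h(430, 115) = 258.6 + (+0.004543)·(215) + (-0.0004700)·(-15) = 258.6 +0.977 +0.007 = 259.584 m.

259.6 m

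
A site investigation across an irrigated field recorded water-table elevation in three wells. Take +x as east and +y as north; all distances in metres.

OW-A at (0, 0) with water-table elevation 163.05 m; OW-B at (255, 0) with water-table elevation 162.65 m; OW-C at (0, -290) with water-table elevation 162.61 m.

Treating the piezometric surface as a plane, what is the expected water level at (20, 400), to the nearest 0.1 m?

163.6 m

∂h/∂x = (162.65 − 163.05) / (255 − 0) = -0.001569
∂h/∂y = (162.61 − 163.05) / (-290 − 0) = +0.001517
h(20, 400) = 163.05 + (-0.001569)·(20) + (+0.001517)·(400) = 163.05 -0.031 +0.607 = 163.626 m.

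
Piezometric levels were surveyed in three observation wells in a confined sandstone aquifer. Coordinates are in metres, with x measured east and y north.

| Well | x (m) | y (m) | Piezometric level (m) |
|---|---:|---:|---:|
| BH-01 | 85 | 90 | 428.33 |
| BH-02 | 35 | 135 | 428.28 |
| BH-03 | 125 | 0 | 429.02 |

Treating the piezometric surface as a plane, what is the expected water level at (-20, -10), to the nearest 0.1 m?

430.6 m

Taking BH-01 as reference: BH-02−BH-01 = (-50, 45, -0.05); BH-03−BH-01 = (40, -90, +0.69).
Determinant of the coordinate differences = (-50)·(-90) − 40·45 = 2700.
∂h/∂x = [(-0.05)·(-90) − (+0.69)·45] / 2700 = -0.009833
∂h/∂y = [(-50)·(+0.69) − 40·(-0.05)] / 2700 = -0.01204
h(-20, -10) = 428.33 + (-0.009833)·(-105) + (-0.01204)·(-100) = 428.33 +1.032 +1.204 = 430.566 m.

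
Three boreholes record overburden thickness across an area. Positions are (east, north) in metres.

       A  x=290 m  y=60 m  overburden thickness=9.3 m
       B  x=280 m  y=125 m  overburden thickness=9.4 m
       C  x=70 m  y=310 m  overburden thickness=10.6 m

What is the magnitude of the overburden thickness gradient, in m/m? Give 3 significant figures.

0.00510 m/m

Differences from A: to B (Δx, Δy, Δh) = (-10, 65, +0.1); to C = (-220, 250, +1.3).
Solve a·Δx + b·Δy = Δd: det = (-10)·250 − (-220)·65 = 11800.
∂d/∂x = [(+0.1)·250 − (+1.3)·65] / 11800 = -0.005042
∂d/∂y = [(-10)·(+1.3) − (-220)·(+0.1)] / 11800 = +0.0007627
|∇f| = √(-0.005042² + 0.0007627²) = 0.005099 m/m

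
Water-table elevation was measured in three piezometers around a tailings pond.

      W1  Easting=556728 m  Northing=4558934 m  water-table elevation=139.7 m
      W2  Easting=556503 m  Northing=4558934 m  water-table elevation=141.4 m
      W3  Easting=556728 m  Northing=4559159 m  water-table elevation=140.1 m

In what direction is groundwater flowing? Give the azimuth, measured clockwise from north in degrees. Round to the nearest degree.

103°

∂h/∂x = (141.4 − 139.7) / (556503 − 556728) = -0.007556
∂h/∂y = (140.1 − 139.7) / (4559159 − 4558934) = +0.001778
Flow direction (−∇h) has components (+0.007556 E, -0.001778 N).
Azimuth = atan2(E, N) = atan2(+0.007556, -0.001778) = 103.2° ≈ 103°.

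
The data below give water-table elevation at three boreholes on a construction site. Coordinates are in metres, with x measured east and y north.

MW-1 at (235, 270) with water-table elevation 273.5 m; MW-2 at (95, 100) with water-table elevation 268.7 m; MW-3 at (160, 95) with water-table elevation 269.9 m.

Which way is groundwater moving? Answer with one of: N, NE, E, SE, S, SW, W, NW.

SW

Taking MW-1 as reference: MW-2−MW-1 = (-140, -170, -4.8); MW-3−MW-1 = (-75, -175, -3.6).
Determinant of the coordinate differences = (-140)·(-175) − (-75)·(-170) = 11750.
∂h/∂x = [(-4.8)·(-175) − (-3.6)·(-170)] / 11750 = +0.01940
∂h/∂y = [(-140)·(-3.6) − (-75)·(-4.8)] / 11750 = +0.01226
Flow = −∇h = (-0.01940 east, -0.01226 north), which points southwest.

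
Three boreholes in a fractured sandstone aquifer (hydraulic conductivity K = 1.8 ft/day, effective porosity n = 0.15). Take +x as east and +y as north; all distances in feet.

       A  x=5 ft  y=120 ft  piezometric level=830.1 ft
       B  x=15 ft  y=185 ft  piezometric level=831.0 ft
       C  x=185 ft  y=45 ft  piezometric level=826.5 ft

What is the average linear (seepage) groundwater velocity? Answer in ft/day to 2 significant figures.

Taking A as reference: B−A = (10, 65, +0.9); C−A = (180, -75, -3.6).
Solve a·Δx + b·Δy = Δh: det = 10·(-75) − 180·65 = -12450.
∂h/∂x = [(+0.9)·(-75) − (-3.6)·65] / -12450 = -0.01337
∂h/∂y = [10·(-3.6) − 180·(+0.9)] / -12450 = +0.01590
|∇h| = √(-0.01337² + 0.01590²) = 0.02077
Seepage velocity v = K·i/n = 1.8 × 0.02077 / 0.15 = 0.2492 ft/day.

0.25 ft/day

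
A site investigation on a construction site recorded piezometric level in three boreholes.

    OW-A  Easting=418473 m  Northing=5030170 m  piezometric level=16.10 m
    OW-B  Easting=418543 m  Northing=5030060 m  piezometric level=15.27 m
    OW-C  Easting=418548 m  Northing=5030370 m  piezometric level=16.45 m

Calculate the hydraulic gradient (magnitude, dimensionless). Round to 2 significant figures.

Differences from OW-A: to OW-B (Δx, Δy, Δh) = (70, -110, -0.83); to OW-C = (75, 200, +0.35).
Solve a·Δx + b·Δy = Δh: det = 70·200 − 75·(-110) = 22250.
∂h/∂x = [(-0.83)·200 − (+0.35)·(-110)] / 22250 = -0.005730
∂h/∂y = [70·(+0.35) − 75·(-0.83)] / 22250 = +0.003899
|∇h| = √(-0.005730² + 0.003899²) = 0.006931

0.0069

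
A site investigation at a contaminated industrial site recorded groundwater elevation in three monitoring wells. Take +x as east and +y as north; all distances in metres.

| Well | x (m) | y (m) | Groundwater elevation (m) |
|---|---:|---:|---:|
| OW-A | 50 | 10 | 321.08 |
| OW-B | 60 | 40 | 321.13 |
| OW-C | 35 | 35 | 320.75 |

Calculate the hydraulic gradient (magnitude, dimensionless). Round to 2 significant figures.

With h = a·x + b·y + c and OW-A as origin, the differences give:
  10·a + 30·b = +0.05
  (-15)·a + 25·b = -0.33
Eliminate b (×25 and ×30, subtract): 700·a = 11.150 → a = ∂h/∂x = +0.01593
Back-substitute: b = ∂h/∂y = -0.003643.
|∇h| = √(0.01593² + -0.003643²) = 0.01634

0.016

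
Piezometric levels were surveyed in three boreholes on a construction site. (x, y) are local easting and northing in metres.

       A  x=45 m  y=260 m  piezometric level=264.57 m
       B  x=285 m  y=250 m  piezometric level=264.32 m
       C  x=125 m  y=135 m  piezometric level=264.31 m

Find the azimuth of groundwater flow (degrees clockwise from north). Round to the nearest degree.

146°

Differences from A: to B (Δx, Δy, Δh) = (240, -10, -0.25); to C = (80, -125, -0.26).
Solve a·Δx + b·Δy = Δh: det = 240·(-125) − 80·(-10) = -29200.
∂h/∂x = [(-0.25)·(-125) − (-0.26)·(-10)] / -29200 = -0.0009812
∂h/∂y = [240·(-0.26) − 80·(-0.25)] / -29200 = +0.001452
Flow direction (−∇h) has components (+0.0009812 E, -0.001452 N).
Azimuth = atan2(E, N) = atan2(+0.0009812, -0.001452) = 146.0° ≈ 146°.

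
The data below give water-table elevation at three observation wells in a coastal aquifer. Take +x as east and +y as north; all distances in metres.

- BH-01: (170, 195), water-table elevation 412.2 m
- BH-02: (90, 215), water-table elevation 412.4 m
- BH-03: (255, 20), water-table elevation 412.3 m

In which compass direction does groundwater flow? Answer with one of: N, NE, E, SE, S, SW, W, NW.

NE

Differences from BH-01: to BH-02 (Δx, Δy, Δh) = (-80, 20, +0.2); to BH-03 = (85, -175, +0.1).
Solve a·Δx + b·Δy = Δh: det = (-80)·(-175) − 85·20 = 12300.
∂h/∂x = [(+0.2)·(-175) − (+0.1)·20] / 12300 = -0.003008
∂h/∂y = [(-80)·(+0.1) − 85·(+0.2)] / 12300 = -0.002033
Flow = −∇h = (+0.003008 east, +0.002033 north), which points northeast.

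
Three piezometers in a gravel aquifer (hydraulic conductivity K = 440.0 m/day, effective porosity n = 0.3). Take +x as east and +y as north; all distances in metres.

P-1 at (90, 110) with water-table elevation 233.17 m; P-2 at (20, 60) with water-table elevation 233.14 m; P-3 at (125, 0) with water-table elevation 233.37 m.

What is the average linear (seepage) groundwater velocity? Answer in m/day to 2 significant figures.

2.9 m/day

Taking P-1 as reference: P-2−P-1 = (-70, -50, -0.03); P-3−P-1 = (35, -110, +0.20).
Solve a·Δx + b·Δy = Δh: det = (-70)·(-110) − 35·(-50) = 9450.
∂h/∂x = [(-0.03)·(-110) − (+0.20)·(-50)] / 9450 = +0.001407
∂h/∂y = [(-70)·(+0.20) − 35·(-0.03)] / 9450 = -0.001370
|∇h| = √(0.001407² + -0.001370²) = 0.001964
Seepage velocity v = K·i/n = 440.0 × 0.001964 / 0.3 = 2.881 m/day.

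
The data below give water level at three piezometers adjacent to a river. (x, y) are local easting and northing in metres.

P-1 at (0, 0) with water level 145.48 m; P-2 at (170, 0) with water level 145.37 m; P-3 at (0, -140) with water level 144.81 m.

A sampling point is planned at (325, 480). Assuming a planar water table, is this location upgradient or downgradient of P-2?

upgradient

∂h/∂x = (145.37 − 145.48) / (170 − 0) = -0.0006471
∂h/∂y = (144.81 − 145.48) / (-140 − 0) = +0.004786
Head at (325, 480) = 145.48 + (-0.0006471)·(325) + (+0.004786)·(480) = 147.57 m.
That is higher than the 145.37 m at P-2, so the point is upgradient.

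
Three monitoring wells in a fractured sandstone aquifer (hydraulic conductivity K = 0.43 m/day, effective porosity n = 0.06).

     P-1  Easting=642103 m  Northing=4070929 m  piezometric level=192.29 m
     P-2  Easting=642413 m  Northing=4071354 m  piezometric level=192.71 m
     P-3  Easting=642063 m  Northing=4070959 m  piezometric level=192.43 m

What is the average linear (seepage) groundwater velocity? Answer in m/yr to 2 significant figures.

Taking P-1 as reference: P-2−P-1 = (310, 425, +0.42); P-3−P-1 = (-40, 30, +0.14).
Determinant of the coordinate differences = 310·30 − (-40)·425 = 26300.
∂h/∂x = [(+0.42)·30 − (+0.14)·425] / 26300 = -0.001783
∂h/∂y = [310·(+0.14) − (-40)·(+0.42)] / 26300 = +0.002289
|∇h| = √(-0.001783² + 0.002289²) = 0.002901
Seepage velocity v = K·i/n = 0.43 × 0.002901 / 0.06 = 0.02079 m/day = 7.594 m/yr.

7.6 m/yr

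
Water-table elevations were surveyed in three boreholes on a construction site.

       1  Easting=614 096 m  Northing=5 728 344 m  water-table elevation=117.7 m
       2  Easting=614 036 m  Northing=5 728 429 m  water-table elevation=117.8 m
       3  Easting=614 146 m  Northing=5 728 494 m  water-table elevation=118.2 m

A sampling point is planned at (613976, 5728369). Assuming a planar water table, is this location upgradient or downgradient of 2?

downgradient

Differences from 1: to 2 (Δx, Δy, Δh) = (-60, 85, +0.1); to 3 = (50, 150, +0.5).
Determinant of the coordinate differences = (-60)·150 − 50·85 = -13250.
∂h/∂x = [(+0.1)·150 − (+0.5)·85] / -13250 = +0.002075
∂h/∂y = [(-60)·(+0.5) − 50·(+0.1)] / -13250 = +0.002642
Head at (613976, 5728369) = 117.7 + (+0.002075)·(-120) + (+0.002642)·(25) = 117.52 m.
That is lower than the 117.8 m at 2, so the point is downgradient.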